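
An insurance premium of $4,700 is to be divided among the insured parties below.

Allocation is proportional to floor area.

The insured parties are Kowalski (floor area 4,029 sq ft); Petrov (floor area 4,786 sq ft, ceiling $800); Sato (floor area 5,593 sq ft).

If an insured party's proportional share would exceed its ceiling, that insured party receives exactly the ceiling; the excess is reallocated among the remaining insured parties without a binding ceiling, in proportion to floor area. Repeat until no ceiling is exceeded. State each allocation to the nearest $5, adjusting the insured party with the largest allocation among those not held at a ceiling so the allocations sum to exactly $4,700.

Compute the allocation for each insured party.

Total floor area = 14,408.
Unconstrained shares: Kowalski 1,314.29; Petrov 1,561.23; Sato 1,824.48.
Capped: Petrov ($800); residual $3,900 reallocated over remaining floor area 9,622.
Shares after redistribution: Kowalski 1,633.04 → $1,635; Sato 2,266.96 → $2,265.

Kowalski: $1,635 | Petrov: $800 | Sato: $2,265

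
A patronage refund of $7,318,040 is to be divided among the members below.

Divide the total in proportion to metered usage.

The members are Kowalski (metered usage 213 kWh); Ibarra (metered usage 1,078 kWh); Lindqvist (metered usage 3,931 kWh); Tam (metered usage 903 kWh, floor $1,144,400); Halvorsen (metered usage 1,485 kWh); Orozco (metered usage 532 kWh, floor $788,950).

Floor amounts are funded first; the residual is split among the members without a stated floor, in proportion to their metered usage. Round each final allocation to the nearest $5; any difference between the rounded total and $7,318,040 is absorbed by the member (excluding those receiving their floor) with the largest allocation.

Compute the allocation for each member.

Guaranteed amounts: Tam $1,144,400; Orozco $788,950. Remaining pool $5,384,690.
Remaining pool split over remaining metered usage 6,707: Kowalski 171,006.26 → $171,005; Ibarra 865,468.29 → $865,470; Lindqvist 3,155,988.73 → $3,155,990; Halvorsen 1,192,226.73 → $1,192,225.

Kowalski: $171,005 · Ibarra: $865,470 · Lindqvist: $3,155,990 · Tam: $1,144,400 · Halvorsen: $1,192,225 · Orozco: $788,950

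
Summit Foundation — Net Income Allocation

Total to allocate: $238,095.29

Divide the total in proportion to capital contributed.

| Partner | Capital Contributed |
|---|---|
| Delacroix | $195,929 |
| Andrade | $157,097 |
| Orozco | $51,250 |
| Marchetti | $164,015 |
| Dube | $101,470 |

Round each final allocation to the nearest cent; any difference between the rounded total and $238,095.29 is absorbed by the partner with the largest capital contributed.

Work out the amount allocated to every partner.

Combined capital contributed = 195,929 + 157,097 + 51,250 + 164,015 + 101,470 = 669,761.
Unrounded shares: Delacroix 69,651.3713; Andrade 55,846.8704; Orozco 18,219.0119; Marchetti 58,306.1704; Dube 36,071.8660.
Rounded to nearest cent: Delacroix $69,651.37; Andrade $55,846.87; Orozco $18,219.01; Marchetti $58,306.17; Dube $36,071.87. Sum = $238,095.29.
Rounded total matches; no reconciliation needed.

Delacroix: $69,651.37; Andrade: $55,846.87; Orozco: $18,219.01; Marchetti: $58,306.17; Dube: $36,071.87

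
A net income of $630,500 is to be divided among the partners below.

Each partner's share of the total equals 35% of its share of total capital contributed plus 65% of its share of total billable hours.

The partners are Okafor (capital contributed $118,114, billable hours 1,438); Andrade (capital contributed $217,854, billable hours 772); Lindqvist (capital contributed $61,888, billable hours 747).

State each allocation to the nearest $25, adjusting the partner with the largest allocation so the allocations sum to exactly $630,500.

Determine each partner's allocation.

Okafor: $264,825 | Andrade: $227,825 | Lindqvist: $137,850

Capital contributed total 397,856; billable hours total 2,957.
Blended shares (35% capital contributed + 65% billable hours): Okafor 0.4200; Andrade 0.3613; Lindqvist 0.2186.
Unrounded shares: Okafor 264,812.58; Andrade 227,830.24; Lindqvist 137,857.19.
At nearest $25: Okafor $264,825; Andrade $227,825; Lindqvist $137,850. Sum = $630,500.
Sum already equals the total — no adjustment.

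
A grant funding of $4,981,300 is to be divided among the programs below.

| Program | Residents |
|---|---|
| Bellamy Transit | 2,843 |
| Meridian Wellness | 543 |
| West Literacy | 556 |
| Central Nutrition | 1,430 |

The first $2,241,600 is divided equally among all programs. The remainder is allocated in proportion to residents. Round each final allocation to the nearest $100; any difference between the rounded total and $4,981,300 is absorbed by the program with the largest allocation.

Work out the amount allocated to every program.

Bellamy Transit: $2,010,300; Meridian Wellness: $837,300; West Literacy: $844,000; Central Nutrition: $1,289,700

Equal tier: $2,241,600 ÷ 4 = $560,400 apiece.
Remainder $2,739,700 by residents (total 5,372): Bellamy Transit 1,449,919.42 → $1,449,900; Meridian Wellness 276,927.98 → $276,900; West Literacy 283,557.93 → $283,600; Central Nutrition 729,294.68 → $729,300.
Totals: Bellamy Transit $560,400 + $1,449,900 = $2,010,300; Meridian Wellness $560,400 + $276,900 = $837,300; West Literacy $560,400 + $283,600 = $844,000; Central Nutrition $560,400 + $729,300 = $1,289,700.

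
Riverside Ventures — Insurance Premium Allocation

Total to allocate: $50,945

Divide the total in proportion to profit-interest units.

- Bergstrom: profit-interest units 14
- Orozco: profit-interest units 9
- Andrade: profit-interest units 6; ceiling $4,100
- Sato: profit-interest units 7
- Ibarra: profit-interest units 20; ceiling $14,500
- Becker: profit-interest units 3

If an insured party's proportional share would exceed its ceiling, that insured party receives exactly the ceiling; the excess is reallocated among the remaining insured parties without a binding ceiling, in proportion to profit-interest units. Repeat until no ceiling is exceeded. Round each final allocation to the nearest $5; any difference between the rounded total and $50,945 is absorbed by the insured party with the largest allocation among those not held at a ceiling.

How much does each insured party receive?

Bergstrom: $13,725 | Orozco: $8,820 | Andrade: $4,100 | Sato: $6,860 | Ibarra: $14,500 | Becker: $2,940

Profit-interest units total: 59.
Unconstrained shares: Bergstrom 12,088.64; Orozco 7,771.27; Andrade 5,180.85; Sato 6,044.32; Ibarra 17,269.49; Becker 2,590.42.
Cap binds for Andrade ($4,100), Ibarra ($14,500); remaining pool $32,345 reallocated over remaining profit-interest units 33.
Redistributed shares: Bergstrom 13,722.12 → $13,720; Orozco 8,821.36 → $8,820; Sato 6,861.06 → $6,860; Becker 2,940.45 → $2,940.
Rounding difference +$5 applied to Bergstrom → $13,725.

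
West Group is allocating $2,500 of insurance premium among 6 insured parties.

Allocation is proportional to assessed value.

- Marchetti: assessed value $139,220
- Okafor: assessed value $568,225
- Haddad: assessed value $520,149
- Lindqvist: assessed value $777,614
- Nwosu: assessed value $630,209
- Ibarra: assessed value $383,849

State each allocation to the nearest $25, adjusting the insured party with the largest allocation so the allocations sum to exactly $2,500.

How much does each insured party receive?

Marchetti: $125 · Okafor: $475 · Haddad: $425 · Lindqvist: $625 · Nwosu: $525 · Ibarra: $325

Total assessed value = 3,019,266.
Proportional shares: Marchetti 139,220/3,019,266 × $2,500 = 115.28; Okafor 568,225/3,019,266 × $2,500 = 470.50; Haddad 520,149/3,019,266 × $2,500 = 430.69; Lindqvist 777,614/3,019,266 × $2,500 = 643.88; Nwosu 630,209/3,019,266 × $2,500 = 521.82; Ibarra 383,849/3,019,266 × $2,500 = 317.83.
After rounding ($25): Marchetti $125; Okafor $475; Haddad $425; Lindqvist $650; Nwosu $525; Ibarra $325. Sum = $2,525.
Difference $2,500 − $2,525 = −$25 applied to largest allocation (Lindqvist): Lindqvist becomes $625.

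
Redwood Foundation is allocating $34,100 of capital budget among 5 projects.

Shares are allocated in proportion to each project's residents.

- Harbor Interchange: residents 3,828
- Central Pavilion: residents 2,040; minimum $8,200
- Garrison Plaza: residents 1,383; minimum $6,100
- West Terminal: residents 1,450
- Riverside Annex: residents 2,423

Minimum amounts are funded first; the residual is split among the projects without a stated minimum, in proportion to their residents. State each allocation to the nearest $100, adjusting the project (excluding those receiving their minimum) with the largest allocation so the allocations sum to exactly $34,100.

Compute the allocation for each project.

Guaranteed amounts: Central Pavilion $8,200; Garrison Plaza $6,100. Residual $19,800.
Residual split over remaining residents 7,701: Harbor Interchange 9,842.15 → $9,800; West Terminal 3,728.09 → $3,700; Riverside Annex 6,229.76 → $6,200.
Rounding difference +$100 applied to Harbor Interchange → $9,900.

Harbor Interchange: $9,900 | Central Pavilion: $8,200 | Garrison Plaza: $6,100 | West Terminal: $3,700 | Riverside Annex: $6,200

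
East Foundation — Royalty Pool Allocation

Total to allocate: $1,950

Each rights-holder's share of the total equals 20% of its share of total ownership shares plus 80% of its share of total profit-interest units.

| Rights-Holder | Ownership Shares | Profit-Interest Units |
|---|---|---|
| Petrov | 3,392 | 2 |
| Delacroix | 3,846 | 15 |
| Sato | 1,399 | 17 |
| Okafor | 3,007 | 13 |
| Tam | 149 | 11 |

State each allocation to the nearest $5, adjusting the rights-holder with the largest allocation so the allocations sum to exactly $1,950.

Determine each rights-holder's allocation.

Ownership shares total 11,793; profit-interest units total 58.
Composite weights (20% ownership shares + 80% profit-interest units): Petrov 0.0851; Delacroix 0.2721; Sato 0.2582; Okafor 0.2303; Tam 0.1543.
Proportional shares: Petrov 165.97; Delacroix 530.64; Sato 503.51; Okafor 449.10; Tam 300.79.
At nearest $5: Petrov $165; Delacroix $530; Sato $505; Okafor $450; Tam $300. Sum = $1,950.
Rounded total matches; no reconciliation needed.

Petrov: $165; Delacroix: $530; Sato: $505; Okafor: $450; Tam: $300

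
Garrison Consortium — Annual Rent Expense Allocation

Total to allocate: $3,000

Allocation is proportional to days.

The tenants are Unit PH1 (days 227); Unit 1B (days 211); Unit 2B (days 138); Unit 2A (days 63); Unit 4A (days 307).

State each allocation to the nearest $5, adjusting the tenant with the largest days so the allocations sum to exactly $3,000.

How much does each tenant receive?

Combined days = 946.
Raw shares: Unit PH1 227/946 × $3,000 = 719.87; Unit 1B 211/946 × $3,000 = 669.13; Unit 2B 138/946 × $3,000 = 437.63; Unit 2A 63/946 × $3,000 = 199.79; Unit 4A 307/946 × $3,000 = 973.57.
After rounding ($5): Unit PH1 $720; Unit 1B $670; Unit 2B $440; Unit 2A $200; Unit 4A $975. Sum = $3,005.
Difference $3,000 − $3,005 = −$5 applied to largest days (Unit 4A): Unit 4A becomes $970.

Unit PH1: $720 · Unit 1B: $670 · Unit 2B: $440 · Unit 2A: $200 · Unit 4A: $970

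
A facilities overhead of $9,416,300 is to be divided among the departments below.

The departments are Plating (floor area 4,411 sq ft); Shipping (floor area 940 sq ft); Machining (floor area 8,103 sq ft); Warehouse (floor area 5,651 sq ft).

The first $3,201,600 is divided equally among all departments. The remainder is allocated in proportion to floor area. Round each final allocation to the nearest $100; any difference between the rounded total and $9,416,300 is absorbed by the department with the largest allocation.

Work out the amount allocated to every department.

Plating: $2,235,300 · Shipping: $1,106,200 · Machining: $3,436,200 · Warehouse: $2,638,600

$3,201,600 shared equally gives $800,400 per department.
Remainder $6,214,700 by floor area (total 19,105): Plating 1,434,862.17 → $1,434,900; Shipping 305,774.30 → $305,800; Machining 2,635,839.52 → $2,635,800; Warehouse 1,838,224.01 → $1,838,200.
Totals: Plating $800,400 + $1,434,900 = $2,235,300; Shipping $800,400 + $305,800 = $1,106,200; Machining $800,400 + $2,635,800 = $3,436,200; Warehouse $800,400 + $1,838,200 = $2,638,600.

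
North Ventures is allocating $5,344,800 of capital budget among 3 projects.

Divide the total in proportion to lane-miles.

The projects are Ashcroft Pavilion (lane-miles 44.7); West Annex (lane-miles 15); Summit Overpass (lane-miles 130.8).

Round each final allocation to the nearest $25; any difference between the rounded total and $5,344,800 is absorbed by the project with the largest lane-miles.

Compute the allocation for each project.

Ashcroft Pavilion: $1,254,125 | West Annex: $420,850 | Summit Overpass: $3,669,825

Combined lane-miles = 44.7 + 15 + 130.8 = 190.5.
Unrounded shares: Ashcroft Pavilion 1,254,134.17; West Annex 420,850.39; Summit Overpass 3,669,815.43.
After rounding ($25): Ashcroft Pavilion $1,254,125; West Annex $420,850; Summit Overpass $3,669,825. Sum = $5,344,800.
No rounding difference to absorb.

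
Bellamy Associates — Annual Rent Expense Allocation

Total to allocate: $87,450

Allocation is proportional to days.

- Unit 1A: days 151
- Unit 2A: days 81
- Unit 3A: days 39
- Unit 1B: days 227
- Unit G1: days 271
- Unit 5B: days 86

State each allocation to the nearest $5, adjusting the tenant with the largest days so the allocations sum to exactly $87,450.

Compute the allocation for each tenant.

Unit 1A: $15,445; Unit 2A: $8,285; Unit 3A: $3,990; Unit 1B: $23,220; Unit G1: $27,715; Unit 5B: $8,795

Total days = 855.
Unrounded shares: Unit 1A 151/855 × $87,450 = 15,444.39; Unit 2A 81/855 × $87,450 = 8,284.74; Unit 3A 39/855 × $87,450 = 3,988.95; Unit 1B 227/855 × $87,450 = 23,217.72; Unit G1 271/855 × $87,450 = 27,718.07; Unit 5B 86/855 × $87,450 = 8,796.14.
After rounding ($5): Unit 1A $15,445; Unit 2A $8,285; Unit 3A $3,990; Unit 1B $23,220; Unit G1 $27,720; Unit 5B $8,795. Sum = $87,455.
Difference $87,450 − $87,455 = −$5 applied to largest days (Unit G1): Unit G1 becomes $27,715.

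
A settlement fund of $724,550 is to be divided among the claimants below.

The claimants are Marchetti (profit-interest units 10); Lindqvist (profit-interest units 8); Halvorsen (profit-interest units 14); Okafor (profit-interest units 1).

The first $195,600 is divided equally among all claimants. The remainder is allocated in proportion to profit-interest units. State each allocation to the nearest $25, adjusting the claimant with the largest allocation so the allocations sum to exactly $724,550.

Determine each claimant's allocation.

$195,600 shared equally gives $48,900 per claimant.
Remainder $528,950 by profit-interest units (total 33): Marchetti 160,287.88 → $160,300; Lindqvist 128,230.30 → $128,225; Halvorsen 224,403.03 → $224,400; Okafor 16,028.79 → $16,025.
Totals: Marchetti $48,900 + $160,300 = $209,200; Lindqvist $48,900 + $128,225 = $177,125; Halvorsen $48,900 + $224,400 = $273,300; Okafor $48,900 + $16,025 = $64,925.

Marchetti: $209,200; Lindqvist: $177,125; Halvorsen: $273,300; Okafor: $64,925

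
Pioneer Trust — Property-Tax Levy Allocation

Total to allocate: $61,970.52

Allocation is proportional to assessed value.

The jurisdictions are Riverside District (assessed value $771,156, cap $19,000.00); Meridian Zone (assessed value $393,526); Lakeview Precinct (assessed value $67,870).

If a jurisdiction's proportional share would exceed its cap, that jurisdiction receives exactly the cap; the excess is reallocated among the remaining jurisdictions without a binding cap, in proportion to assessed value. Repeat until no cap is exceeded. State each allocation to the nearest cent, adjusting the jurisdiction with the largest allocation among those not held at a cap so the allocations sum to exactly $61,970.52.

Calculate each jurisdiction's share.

Combined assessed value = 1,232,552.
Pro-rata shares before constraints: Riverside District 38,772.3506; Meridian Zone 19,785.7866; Lakeview Precinct 3,412.3828.
Capped: Riverside District ($19,000.00); remaining pool $42,970.52 reallocated over remaining assessed value 461,396.
Redistributed shares: Meridian Zone 36,649.6824 → $36,649.68; Lakeview Precinct 6,320.8376 → $6,320.84.

Riverside District: $19,000.00 | Meridian Zone: $36,649.68 | Lakeview Precinct: $6,320.84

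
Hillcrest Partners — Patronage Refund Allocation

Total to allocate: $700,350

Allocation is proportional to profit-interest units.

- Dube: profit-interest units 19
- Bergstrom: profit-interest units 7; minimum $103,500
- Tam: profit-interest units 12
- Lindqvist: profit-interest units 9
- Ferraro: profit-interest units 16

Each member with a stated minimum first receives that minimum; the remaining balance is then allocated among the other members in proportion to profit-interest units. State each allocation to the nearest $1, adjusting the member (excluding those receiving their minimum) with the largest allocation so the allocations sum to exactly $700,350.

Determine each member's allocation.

Minimums first: Bergstrom $103,500. Balance $596,850.
Balance split over remaining profit-interest units 56: Dube 202,502.68 → $202,503; Tam 127,896.43 → $127,896; Lindqvist 95,922.32 → $95,922; Ferraro 170,528.57 → $170,529.

Dube: $202,503; Bergstrom: $103,500; Tam: $127,896; Lindqvist: $95,922; Ferraro: $170,529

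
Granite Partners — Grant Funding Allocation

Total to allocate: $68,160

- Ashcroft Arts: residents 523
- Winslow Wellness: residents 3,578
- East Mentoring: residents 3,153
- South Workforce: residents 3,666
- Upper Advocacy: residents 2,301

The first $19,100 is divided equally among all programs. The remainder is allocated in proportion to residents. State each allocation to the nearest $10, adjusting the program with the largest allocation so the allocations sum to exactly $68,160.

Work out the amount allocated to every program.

First tranche $19,100 split equally: $3,820 each.
Remainder $49,060 by residents (total 13,221): Ashcroft Arts 1,940.73 → $1,940; Winslow Wellness 13,277.11 → $13,280; East Mentoring 11,700.04 → $11,700; South Workforce 13,603.66 → $13,600; Upper Advocacy 8,538.47 → $8,540.
Totals: Ashcroft Arts $3,820 + $1,940 = $5,760; Winslow Wellness $3,820 + $13,280 = $17,100; East Mentoring $3,820 + $11,700 = $15,520; South Workforce $3,820 + $13,600 = $17,420; Upper Advocacy $3,820 + $8,540 = $12,360.

Ashcroft Arts: $5,760 | Winslow Wellness: $17,100 | East Mentoring: $15,520 | South Workforce: $17,420 | Upper Advocacy: $12,360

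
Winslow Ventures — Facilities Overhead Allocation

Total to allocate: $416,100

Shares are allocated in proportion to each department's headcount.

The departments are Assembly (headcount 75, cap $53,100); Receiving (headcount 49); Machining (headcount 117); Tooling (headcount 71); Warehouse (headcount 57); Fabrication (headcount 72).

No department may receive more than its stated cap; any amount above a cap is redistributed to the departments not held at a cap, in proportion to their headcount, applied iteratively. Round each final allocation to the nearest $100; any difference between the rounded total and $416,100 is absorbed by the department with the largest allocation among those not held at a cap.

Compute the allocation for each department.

Total headcount = 441.
Pro-rata shares before constraints: Assembly 70,765.31; Receiving 46,233.33; Machining 110,393.88; Tooling 66,991.16; Warehouse 53,781.63; Fabrication 67,934.69.
Capped: Assembly ($53,100); balance $363,000 reallocated over remaining headcount 366.
Shares after redistribution: Receiving 48,598.36 → $48,600; Machining 116,040.98 → $116,000; Tooling 70,418.03 → $70,400; Warehouse 56,532.79 → $56,500; Fabrication 71,409.84 → $71,400.
Rounding difference +$100 applied to Machining → $116,100.

Assembly: $53,100 | Receiving: $48,600 | Machining: $116,100 | Tooling: $70,400 | Warehouse: $56,500 | Fabrication: $71,400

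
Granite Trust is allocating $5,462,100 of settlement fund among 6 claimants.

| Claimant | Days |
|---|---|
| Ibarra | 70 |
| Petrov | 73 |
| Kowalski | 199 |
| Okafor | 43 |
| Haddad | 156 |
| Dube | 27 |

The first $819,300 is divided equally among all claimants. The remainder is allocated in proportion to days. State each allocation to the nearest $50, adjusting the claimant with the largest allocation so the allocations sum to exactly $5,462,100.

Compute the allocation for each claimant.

Ibarra: $708,750 | Petrov: $733,250 | Kowalski: $1,763,100 | Okafor: $488,050 | Haddad: $1,411,700 | Dube: $357,250

$819,300 shared equally gives $136,550 per claimant.
Remainder $4,642,800 by days (total 568): Ibarra 572,176.06 → $572,200; Petrov 596,697.89 → $596,700; Kowalski 1,626,614.79 → $1,626,600; Okafor 351,479.58 → $351,500; Haddad 1,275,135.21 → $1,275,150; Dube 220,696.48 → $220,700.
Rounding difference −$50 on remainder applied to Kowalski.
Totals: Ibarra $136,550 + $572,200 = $708,750; Petrov $136,550 + $596,700 = $733,250; Kowalski $136,550 + $1,626,550 = $1,763,100; Okafor $136,550 + $351,500 = $488,050; Haddad $136,550 + $1,275,150 = $1,411,700; Dube $136,550 + $220,700 = $357,250.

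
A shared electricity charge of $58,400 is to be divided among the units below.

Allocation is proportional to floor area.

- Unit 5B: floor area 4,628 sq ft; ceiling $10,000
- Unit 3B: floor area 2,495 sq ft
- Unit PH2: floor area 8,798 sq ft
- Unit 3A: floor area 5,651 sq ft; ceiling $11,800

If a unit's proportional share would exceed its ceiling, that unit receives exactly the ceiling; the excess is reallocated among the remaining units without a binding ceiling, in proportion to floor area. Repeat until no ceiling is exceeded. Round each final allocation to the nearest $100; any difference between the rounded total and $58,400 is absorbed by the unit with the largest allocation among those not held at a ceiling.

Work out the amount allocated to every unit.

Sum of floor area: 21,572.
Pro-rata shares before constraints: Unit 5B 12,528.98; Unit 3B 6,754.50; Unit PH2 23,818.06; Unit 3A 15,298.46.
Held at cap: Unit 5B ($10,000), Unit 3A ($11,800); remaining pool $36,600 reallocated over remaining floor area 11,293.
Remaining shares: Unit 3B 8,086.16 → $8,100; Unit PH2 28,513.84 → $28,500.

Unit 5B: $10,000 | Unit 3B: $8,100 | Unit PH2: $28,500 | Unit 3A: $11,800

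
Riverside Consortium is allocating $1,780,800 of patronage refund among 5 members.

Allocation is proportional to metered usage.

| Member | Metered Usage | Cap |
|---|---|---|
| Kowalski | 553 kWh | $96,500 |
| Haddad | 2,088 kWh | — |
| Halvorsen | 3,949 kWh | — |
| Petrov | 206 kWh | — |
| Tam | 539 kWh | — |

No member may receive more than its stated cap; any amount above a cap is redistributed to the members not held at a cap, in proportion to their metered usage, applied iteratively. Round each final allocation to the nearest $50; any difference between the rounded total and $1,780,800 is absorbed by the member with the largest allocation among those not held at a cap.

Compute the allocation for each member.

Combined metered usage = 7,335.
Pro-rata shares before constraints: Kowalski 134,258.00; Haddad 506,927.12; Halvorsen 958,742.90; Petrov 50,012.92; Tam 130,859.06.
Held at cap: Kowalski ($96,500); remaining pool $1,684,300 reallocated over remaining metered usage 6,782.
Shares after redistribution: Haddad 518,551.81 → $518,550; Halvorsen 980,728.50 → $980,750; Petrov 51,159.81 → $51,150; Tam 133,859.88 → $133,850.

Kowalski: $96,500; Haddad: $518,550; Halvorsen: $980,750; Petrov: $51,150; Tam: $133,850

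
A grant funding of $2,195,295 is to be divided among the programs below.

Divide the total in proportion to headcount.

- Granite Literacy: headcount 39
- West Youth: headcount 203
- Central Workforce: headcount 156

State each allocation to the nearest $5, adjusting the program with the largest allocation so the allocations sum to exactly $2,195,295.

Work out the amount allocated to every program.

Granite Literacy: $215,115; West Youth: $1,119,715; Central Workforce: $860,465

Combined headcount = 398.
Raw shares: Granite Literacy 39/398 × $2,195,295 = 215,116.85; West Youth 203/398 × $2,195,295 = 1,119,710.77; Central Workforce 156/398 × $2,195,295 = 860,467.39.
At nearest $5: Granite Literacy $215,115; West Youth $1,119,710; Central Workforce $860,465. Sum = $2,195,290.
Difference $2,195,295 − $2,195,290 = +$5 applied to largest allocation (West Youth): West Youth becomes $1,119,715.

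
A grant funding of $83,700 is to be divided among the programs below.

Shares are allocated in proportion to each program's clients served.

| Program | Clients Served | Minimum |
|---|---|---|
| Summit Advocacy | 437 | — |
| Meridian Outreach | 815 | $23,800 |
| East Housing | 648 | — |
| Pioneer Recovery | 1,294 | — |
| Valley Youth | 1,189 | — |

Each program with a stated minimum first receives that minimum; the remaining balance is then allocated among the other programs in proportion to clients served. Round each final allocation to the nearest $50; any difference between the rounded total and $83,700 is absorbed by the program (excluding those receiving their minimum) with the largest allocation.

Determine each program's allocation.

Fund the minimums — Meridian Outreach $23,800. Remaining pool $59,900.
Remaining pool split over remaining clients served 3,568: Summit Advocacy 7,336.41 → $7,350; East Housing 10,878.70 → $10,900; Pioneer Recovery 21,723.82 → $21,700; Valley Youth 19,961.07 → $19,950.

Summit Advocacy: $7,350 | Meridian Outreach: $23,800 | East Housing: $10,900 | Pioneer Recovery: $21,700 | Valley Youth: $19,950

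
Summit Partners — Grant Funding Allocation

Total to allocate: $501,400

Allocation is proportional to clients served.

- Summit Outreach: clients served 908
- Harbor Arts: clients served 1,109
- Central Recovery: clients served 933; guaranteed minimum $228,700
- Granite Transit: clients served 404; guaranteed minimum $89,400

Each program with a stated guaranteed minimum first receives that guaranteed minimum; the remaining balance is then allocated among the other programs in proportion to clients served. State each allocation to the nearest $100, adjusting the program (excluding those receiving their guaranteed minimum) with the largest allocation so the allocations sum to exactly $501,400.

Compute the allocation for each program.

Guaranteed amounts: Central Recovery $228,700; Granite Transit $89,400. Residual $183,300.
Residual split over remaining clients served 2,017: Summit Outreach 82,516.81 → $82,500; Harbor Arts 100,783.19 → $100,800.

Summit Outreach: $82,500 · Harbor Arts: $100,800 · Central Recovery: $228,700 · Granite Transit: $89,400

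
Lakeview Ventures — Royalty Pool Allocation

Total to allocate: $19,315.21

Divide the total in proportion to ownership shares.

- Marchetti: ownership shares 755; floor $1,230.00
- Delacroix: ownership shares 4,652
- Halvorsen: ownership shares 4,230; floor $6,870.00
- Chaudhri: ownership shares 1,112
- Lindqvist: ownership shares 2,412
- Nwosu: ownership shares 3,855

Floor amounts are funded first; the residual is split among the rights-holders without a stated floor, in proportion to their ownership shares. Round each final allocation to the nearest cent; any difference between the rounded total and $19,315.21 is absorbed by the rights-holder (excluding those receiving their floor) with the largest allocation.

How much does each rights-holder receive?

Marchetti: $1,230.00; Delacroix: $4,336.56; Halvorsen: $6,870.00; Chaudhri: $1,036.60; Lindqvist: $2,248.45; Nwosu: $3,593.60

Guaranteed amounts: Marchetti $1,230.00; Halvorsen $6,870.00. Remaining pool $11,215.21.
Remaining pool split over remaining ownership shares 12,031: Delacroix 4,336.5603 → $4,336.56; Chaudhri 1,036.5982 → $1,036.60; Lindqvist 2,248.4487 → $2,248.45; Nwosu 3,593.6027 → $3,593.60.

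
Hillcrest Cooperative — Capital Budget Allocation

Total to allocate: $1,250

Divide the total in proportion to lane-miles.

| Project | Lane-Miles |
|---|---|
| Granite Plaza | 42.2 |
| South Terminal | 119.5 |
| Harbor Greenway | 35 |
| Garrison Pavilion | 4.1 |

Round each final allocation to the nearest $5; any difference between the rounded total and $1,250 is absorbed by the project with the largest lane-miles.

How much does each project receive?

Granite Plaza: $265 | South Terminal: $740 | Harbor Greenway: $220 | Garrison Pavilion: $25

Lane-miles total: 42.2 + 119.5 + 35 + 4.1 = 200.8.
Pro-rata amounts: Granite Plaza 262.70; South Terminal 743.90; Harbor Greenway 217.88; Garrison Pavilion 25.52.
After rounding ($5): Granite Plaza $265; South Terminal $745; Harbor Greenway $220; Garrison Pavilion $25. Sum = $1,255.
Difference $1,250 − $1,255 = −$5 applied to largest lane-miles (South Terminal): South Terminal becomes $740.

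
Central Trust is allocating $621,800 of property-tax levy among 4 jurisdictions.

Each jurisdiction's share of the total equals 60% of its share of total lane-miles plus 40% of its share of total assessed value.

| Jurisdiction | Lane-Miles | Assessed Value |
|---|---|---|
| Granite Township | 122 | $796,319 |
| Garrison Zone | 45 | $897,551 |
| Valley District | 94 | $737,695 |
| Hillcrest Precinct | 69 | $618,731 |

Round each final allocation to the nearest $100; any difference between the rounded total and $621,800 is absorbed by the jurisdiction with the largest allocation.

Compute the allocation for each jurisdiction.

Granite Township: $202,800 | Garrison Zone: $124,100 | Valley District: $166,400 | Hillcrest Precinct: $128,500

Lane-miles total 330; assessed value total 3,050,296.
Composite weights (60% lane-miles + 40% assessed value): Granite Township 0.3262; Garrison Zone 0.1995; Valley District 0.2676; Hillcrest Precinct 0.2066.
Unrounded shares: Granite Township 202,858.10; Garrison Zone 124,060.52; Valley District 166,422.65; Hillcrest Precinct 128,458.73.
Rounded to nearest $100: Granite Township $202,900; Garrison Zone $124,100; Valley District $166,400; Hillcrest Precinct $128,500. Sum = $621,900.
Difference $621,800 − $621,900 = −$100 applied to largest allocation (Granite Township): Granite Township becomes $202,800.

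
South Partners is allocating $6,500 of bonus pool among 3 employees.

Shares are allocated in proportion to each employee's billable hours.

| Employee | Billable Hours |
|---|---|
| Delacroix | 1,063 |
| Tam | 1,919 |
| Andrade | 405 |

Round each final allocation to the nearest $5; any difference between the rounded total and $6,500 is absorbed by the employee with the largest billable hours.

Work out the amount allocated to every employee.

Delacroix: $2,040 · Tam: $3,685 · Andrade: $775

Sum of billable hours: 1,063 + 1,919 + 405 = 3,387.
Pro-rata amounts: Delacroix 2,040.01; Tam 3,682.76; Andrade 777.24.
After rounding ($5): Delacroix $2,040; Tam $3,685; Andrade $775. Sum = $6,500.
No rounding difference to absorb.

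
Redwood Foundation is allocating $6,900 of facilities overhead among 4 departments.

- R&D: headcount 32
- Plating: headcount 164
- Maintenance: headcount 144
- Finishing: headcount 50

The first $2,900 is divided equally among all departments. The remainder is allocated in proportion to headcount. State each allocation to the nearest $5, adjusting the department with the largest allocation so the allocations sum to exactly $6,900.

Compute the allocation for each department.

First tranche $2,900 split equally: $725 each.
Remainder $4,000 by headcount (total 390): R&D 328.21 → $330; Plating 1,682.05 → $1,680; Maintenance 1,476.92 → $1,475; Finishing 512.82 → $515.
Totals: R&D $725 + $330 = $1,055; Plating $725 + $1,680 = $2,405; Maintenance $725 + $1,475 = $2,200; Finishing $725 + $515 = $1,240.

R&D: $1,055 · Plating: $2,405 · Maintenance: $2,200 · Finishing: $1,240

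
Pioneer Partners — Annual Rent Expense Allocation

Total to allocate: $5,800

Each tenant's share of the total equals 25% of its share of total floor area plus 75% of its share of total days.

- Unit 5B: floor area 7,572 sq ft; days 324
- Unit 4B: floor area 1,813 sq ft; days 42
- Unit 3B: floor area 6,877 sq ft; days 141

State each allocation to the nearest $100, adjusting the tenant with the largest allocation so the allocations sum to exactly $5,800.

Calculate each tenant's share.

Floor area total 16,262; days total 507.
Combined weights (25% floor area + 75% days): Unit 5B 0.5957; Unit 4B 0.0900; Unit 3B 0.3143.
Raw shares: Unit 5B 3,455.04; Unit 4B 522.01; Unit 3B 1,822.95.
At nearest $100: Unit 5B $3,500; Unit 4B $500; Unit 3B $1,800. Sum = $5,800.
Sum already equals the total — no adjustment.

Unit 5B: $3,500 | Unit 4B: $500 | Unit 3B: $1,800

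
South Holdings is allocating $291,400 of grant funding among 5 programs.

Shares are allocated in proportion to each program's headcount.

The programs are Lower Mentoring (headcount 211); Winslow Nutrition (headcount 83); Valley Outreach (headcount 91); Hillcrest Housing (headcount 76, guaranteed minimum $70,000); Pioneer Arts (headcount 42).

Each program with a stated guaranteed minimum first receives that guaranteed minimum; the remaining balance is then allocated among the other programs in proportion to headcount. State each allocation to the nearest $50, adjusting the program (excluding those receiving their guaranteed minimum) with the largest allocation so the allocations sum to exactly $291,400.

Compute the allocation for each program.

Lower Mentoring: $109,350 | Winslow Nutrition: $43,050 | Valley Outreach: $47,200 | Hillcrest Housing: $70,000 | Pioneer Arts: $21,800

Fund the minimums — Hillcrest Housing $70,000. Balance $221,400.
Balance split over remaining headcount 427: Lower Mentoring 109,403.75 → $109,400; Winslow Nutrition 43,035.60 → $43,050; Valley Outreach 47,183.61 → $47,200; Pioneer Arts 21,777.05 → $21,800.
Rounding difference −$50 applied to Lower Mentoring → $109,350.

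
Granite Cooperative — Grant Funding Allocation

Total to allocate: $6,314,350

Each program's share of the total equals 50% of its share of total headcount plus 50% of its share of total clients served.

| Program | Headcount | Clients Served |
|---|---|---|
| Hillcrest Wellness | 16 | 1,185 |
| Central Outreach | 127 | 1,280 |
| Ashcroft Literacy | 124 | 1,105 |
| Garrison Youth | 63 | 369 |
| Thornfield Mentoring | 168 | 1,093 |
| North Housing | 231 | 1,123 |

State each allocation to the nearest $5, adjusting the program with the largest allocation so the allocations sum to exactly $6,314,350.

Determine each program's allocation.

Hillcrest Wellness: $677,135; Central Outreach: $1,206,585; Ashcroft Literacy: $1,103,825; Garrison Youth: $462,120; Thornfield Mentoring: $1,288,230; North Housing: $1,576,455

Totals — headcount 729, clients served 6,155.
Composite weights (50% headcount + 50% clients served): Hillcrest Wellness 0.1072; Central Outreach 0.1911; Ashcroft Literacy 0.1748; Garrison Youth 0.0732; Thornfield Mentoring 0.2040; North Housing 0.2497.
Pro-rata amounts: Hillcrest Wellness 677,132.82; Central Outreach 1,206,584.69; Ashcroft Literacy 1,103,826.87; Garrison Youth 462,118.90; Thornfield Mentoring 1,288,228.05; North Housing 1,576,458.67.
After rounding ($5): Hillcrest Wellness $677,135; Central Outreach $1,206,585; Ashcroft Literacy $1,103,825; Garrison Youth $462,120; Thornfield Mentoring $1,288,230; North Housing $1,576,460. Sum = $6,314,355.
Difference $6,314,350 − $6,314,355 = −$5 applied to largest allocation (North Housing): North Housing becomes $1,576,455.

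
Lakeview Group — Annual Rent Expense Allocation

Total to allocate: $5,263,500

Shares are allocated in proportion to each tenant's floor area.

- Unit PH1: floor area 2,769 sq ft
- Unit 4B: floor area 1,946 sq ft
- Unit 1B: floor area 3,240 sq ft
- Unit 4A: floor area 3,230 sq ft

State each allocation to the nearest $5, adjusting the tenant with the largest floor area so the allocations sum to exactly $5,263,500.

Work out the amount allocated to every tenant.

Sum of floor area: 2,769 + 1,946 + 3,240 + 3,230 = 11,185.
Pro-rata amounts: Unit PH1 1,303,051.54; Unit 4B 915,759.59; Unit 1B 1,524,697.36; Unit 4A 1,519,991.51.
At nearest $5: Unit PH1 $1,303,050; Unit 4B $915,760; Unit 1B $1,524,695; Unit 4A $1,519,990. Sum = $5,263,495.
Difference $5,263,500 − $5,263,495 = +$5 applied to largest floor area (Unit 1B): Unit 1B becomes $1,524,700.

Unit PH1: $1,303,050 · Unit 4B: $915,760 · Unit 1B: $1,524,700 · Unit 4A: $1,519,990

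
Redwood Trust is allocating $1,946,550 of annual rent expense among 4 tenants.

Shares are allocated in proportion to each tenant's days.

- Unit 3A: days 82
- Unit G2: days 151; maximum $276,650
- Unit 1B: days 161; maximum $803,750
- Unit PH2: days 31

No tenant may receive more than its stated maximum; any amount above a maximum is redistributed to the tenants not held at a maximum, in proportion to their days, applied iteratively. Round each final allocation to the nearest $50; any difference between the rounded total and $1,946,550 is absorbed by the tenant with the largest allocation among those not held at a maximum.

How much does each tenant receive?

Unit 3A: $628,550; Unit G2: $276,650; Unit 1B: $803,750; Unit PH2: $237,600

Combined days = 425.
Proportional shares (ignoring caps): Unit 3A 375,569.65; Unit G2 691,597.76; Unit 1B 737,398.94; Unit PH2 141,983.65.
Cap binds for Unit G2 ($276,650); remaining pool $1,669,900 reallocated over remaining days 274.
Cap binds for Unit 1B ($803,750); remaining pool $866,150 reallocated over remaining days 113.
Redistributed shares: Unit 3A 628,533.63 → $628,550; Unit PH2 237,616.37 → $237,600.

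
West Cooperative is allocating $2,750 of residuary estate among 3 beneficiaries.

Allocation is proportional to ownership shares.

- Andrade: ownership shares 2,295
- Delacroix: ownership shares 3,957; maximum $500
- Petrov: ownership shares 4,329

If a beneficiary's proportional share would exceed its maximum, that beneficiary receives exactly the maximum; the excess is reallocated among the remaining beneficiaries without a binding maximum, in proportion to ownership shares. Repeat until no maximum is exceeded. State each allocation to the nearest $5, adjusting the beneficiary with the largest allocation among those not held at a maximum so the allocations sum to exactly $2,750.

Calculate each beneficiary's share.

Andrade: $780 | Delacroix: $500 | Petrov: $1,470

Combined ownership shares = 10,581.
Pro-rata shares before constraints: Andrade 596.47; Delacroix 1,028.42; Petrov 1,125.11.
Cap binds for Delacroix ($500); residual $2,250 reallocated over remaining ownership shares 6,624.
Redistributed shares: Andrade 779.55 → $780; Petrov 1,470.45 → $1,470.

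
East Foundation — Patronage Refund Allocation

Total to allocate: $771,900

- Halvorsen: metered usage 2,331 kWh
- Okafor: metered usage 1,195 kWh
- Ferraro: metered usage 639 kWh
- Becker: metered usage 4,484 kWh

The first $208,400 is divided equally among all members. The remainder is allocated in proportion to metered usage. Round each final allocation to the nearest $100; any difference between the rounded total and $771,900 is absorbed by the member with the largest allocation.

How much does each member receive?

Equal tier: $208,400 ÷ 4 = $52,100 apiece.
Remainder $563,500 by metered usage (total 8,649): Halvorsen 151,869.41 → $151,900; Okafor 77,856.69 → $77,900; Ferraro 41,632.15 → $41,600; Becker 292,141.75 → $292,100.
Totals: Halvorsen $52,100 + $151,900 = $204,000; Okafor $52,100 + $77,900 = $130,000; Ferraro $52,100 + $41,600 = $93,700; Becker $52,100 + $292,100 = $344,200.

Halvorsen: $204,000 | Okafor: $130,000 | Ferraro: $93,700 | Becker: $344,200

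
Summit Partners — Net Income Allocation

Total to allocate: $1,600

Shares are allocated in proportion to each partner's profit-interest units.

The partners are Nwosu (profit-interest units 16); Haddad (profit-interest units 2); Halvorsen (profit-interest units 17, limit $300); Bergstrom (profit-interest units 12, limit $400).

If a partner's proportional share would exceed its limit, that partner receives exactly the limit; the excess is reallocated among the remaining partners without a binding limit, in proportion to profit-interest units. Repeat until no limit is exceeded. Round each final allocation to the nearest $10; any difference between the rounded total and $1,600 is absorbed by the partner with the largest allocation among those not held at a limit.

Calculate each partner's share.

Profit-interest units total: 47.
Proportional shares (ignoring caps): Nwosu 544.68; Haddad 68.09; Halvorsen 578.72; Bergstrom 408.51.
Capped: Halvorsen ($300), Bergstrom ($400); remaining pool $900 reallocated over remaining profit-interest units 18.
Redistributed shares: Nwosu 800.00 → $800; Haddad 100.00 → $100.

Nwosu: $800 · Haddad: $100 · Halvorsen: $300 · Bergstrom: $400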